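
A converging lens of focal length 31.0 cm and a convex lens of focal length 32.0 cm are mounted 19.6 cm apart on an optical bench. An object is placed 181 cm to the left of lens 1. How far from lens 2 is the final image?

Lens 1: 1/d_i1 = 1/f₁ − 1/d_o1 = 1/(31.0) − 1/(181) = 0.02673, so d_i1 = 37.41 cm.
The intermediate image is 37.41 cm to the right of lens 1, which lies 17.81 cm to the right of lens 2 — a virtual object — so d_o2 = −17.81 cm.
Lens 2: 1/d_i2 = 1/f₂ − 1/d_o2 = 1/(32.0) − 1/(-17.81) = 0.08740, so d_i2 = 11.4 cm.
The final image is real, 11.4 cm to the right of lens 2 (overall magnification ≈ -0.13).

11.4 cm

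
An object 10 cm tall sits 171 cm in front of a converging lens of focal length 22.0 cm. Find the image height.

1/d_i = 1/f − 1/d_o = 1/(22.00) − 1/(171) = 0.03961, so d_i = 25.25 cm.
m = −d_i/d_o = -0.1477.
|h_i| = |m|·h_o = 0.1477 × 10 = 1.48 cm. The image is real, inverted and reduced, on the far side of the lens.

1.48 cm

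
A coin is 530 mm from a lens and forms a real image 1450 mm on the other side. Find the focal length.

f = 388 mm (converging)

Real image ⇒ d_i = +1450 mm.
1/f = 1/d_o + 1/d_i = 1/(530) + 1/(1450) = 0.002576, so f = 388 mm.
Since f is positive, the lens is converging.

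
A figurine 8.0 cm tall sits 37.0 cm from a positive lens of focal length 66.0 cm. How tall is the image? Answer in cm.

18.2 cm

1/d_i = 1/f − 1/d_o = 1/(66.00) − 1/(37.0) = -0.01188, so d_i = -84.21 cm.
m = −d_i/d_o = +2.276.
|h_i| = |m|·h_o = 2.276 × 8.0 = 18.2 cm. The image is virtual, upright and enlarged, on the same side as the object.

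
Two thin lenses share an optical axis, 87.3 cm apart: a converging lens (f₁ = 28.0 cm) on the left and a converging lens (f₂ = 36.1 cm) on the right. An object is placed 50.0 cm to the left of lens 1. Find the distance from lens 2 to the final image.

68.7 cm

Lens 1: 1/d_i1 = 1/f₁ − 1/d_o1 = 1/(28.0) − 1/(50.0) = 0.01571, so d_i1 = 63.64 cm.
The intermediate image is 63.64 cm to the right of lens 1, which is 87.3 − (63.64) = 23.66 cm to the left of lens 2, so d_o2 = +23.66 cm.
Lens 2: 1/d_i2 = 1/f₂ − 1/d_o2 = 1/(36.1) − 1/(23.66) = -0.01456, so d_i2 = -68.7 cm.
The final image is virtual, 68.7 cm to the left of lens 2 (overall magnification ≈ -3.7).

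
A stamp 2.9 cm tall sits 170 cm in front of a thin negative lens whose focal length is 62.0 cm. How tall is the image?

0.775 cm

For a negative lens, f = -62.0 cm.
1/d_i = 1/f − 1/d_o = 1/(-62.00) − 1/(170) = -0.02201, so d_i = -45.43 cm.
m = −d_i/d_o = +0.2672.
|h_i| = |m|·h_o = 0.2672 × 2.9 = 0.775 cm. The image is virtual, upright and reduced, on the same side as the object.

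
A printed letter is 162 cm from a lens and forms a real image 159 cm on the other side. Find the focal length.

f = 80.2 cm (converging)

Real image ⇒ d_i = +159 cm.
1/f = 1/d_o + 1/d_i = 1/(162) + 1/(159) = 0.01246, so f = 80.2 cm.
Since f is positive, the lens is converging.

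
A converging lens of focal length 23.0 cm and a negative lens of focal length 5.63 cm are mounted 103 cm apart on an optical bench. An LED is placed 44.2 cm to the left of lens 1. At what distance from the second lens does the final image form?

5.11 cm

Lens 1: 1/d_i1 = 1/f₁ − 1/d_o1 = 1/(23.0) − 1/(44.2) = 0.02085, so d_i1 = 47.95 cm.
The intermediate image is 47.95 cm to the right of lens 1, which is 103 − (47.95) = 55.05 cm to the left of lens 2, so d_o2 = +55.05 cm.
Lens 2 is diverging, so f₂ = −5.63 cm.
Lens 2: 1/d_i2 = 1/f₂ − 1/d_o2 = 1/(-5.63) − 1/(55.05) = -0.1958, so d_i2 = -5.11 cm.
The final image is virtual, 5.11 cm to the left of lens 2 (overall magnification ≈ -0.10).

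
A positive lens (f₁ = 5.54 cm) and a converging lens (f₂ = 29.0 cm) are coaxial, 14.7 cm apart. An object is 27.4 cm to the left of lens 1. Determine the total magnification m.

Lens 1: 1/d_i1 = 1/(5.54) − 1/(27.4) = 0.1440, so d_i1 = 6.944 cm; m₁ = −d_i1/d_o1 = -0.2534.
d_o2 = 14.7 − (6.944) = 7.756 cm.
Lens 2: 1/d_i2 = 1/(29.0) − 1/(7.756) = -0.09445, so d_i2 = -10.59 cm; m₂ = −d_i2/d_o2 = +1.365.
m = m₁·m₂ = (-0.2534)(+1.365) = -0.346.

m = -0.346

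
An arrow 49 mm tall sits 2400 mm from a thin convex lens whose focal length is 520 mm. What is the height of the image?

1/d_i = 1/f − 1/d_o = 1/(520.0) − 1/(2400) = 0.001506, so d_i = 663.8 mm.
m = −d_i/d_o = -0.2766.
|h_i| = |m|·h_o = 0.2766 × 49 = 13.6 mm. The image is real, inverted and reduced, on the far side of the lens.

13.6 mm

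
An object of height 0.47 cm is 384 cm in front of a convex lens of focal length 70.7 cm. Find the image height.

0.106 cm

1/d_i = 1/f − 1/d_o = 1/(70.70) − 1/(384) = 0.01154, so d_i = 86.65 cm.
m = −d_i/d_o = -0.2257.
|h_i| = |m|·h_o = 0.2257 × 0.47 = 0.106 cm. The image is real, inverted and reduced, on the far side of the lens.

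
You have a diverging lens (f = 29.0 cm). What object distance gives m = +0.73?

For a diverging lens, f = -29.0 cm.
m = −d_i/d_o ⇒ d_i = −m·d_o.
1/f = 1/d_o + 1/d_i = 1/d_o − 1/(m·d_o) = (1 − 1/m)/d_o, so d_o = f(1 − 1/m) = (-29.00)(1 − 1/(+0.73)) = 10.7 cm.

10.7 cm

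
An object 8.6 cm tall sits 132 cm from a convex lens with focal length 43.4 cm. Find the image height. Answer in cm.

4.21 cm

1/d_i = 1/f − 1/d_o = 1/(43.40) − 1/(132) = 0.01547, so d_i = 64.66 cm.
m = −d_i/d_o = -0.4898.
|h_i| = |m|·h_o = 0.4898 × 8.6 = 4.21 cm. The image is real, inverted and reduced, on the far side of the lens.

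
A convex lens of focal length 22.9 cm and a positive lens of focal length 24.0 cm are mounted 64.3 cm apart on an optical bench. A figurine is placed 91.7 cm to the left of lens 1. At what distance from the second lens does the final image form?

82.9 cm

Lens 1: 1/d_i1 = 1/f₁ − 1/d_o1 = 1/(22.9) − 1/(91.7) = 0.03276, so d_i1 = 30.52 cm.
The intermediate image is 30.52 cm to the right of lens 1, which is 64.3 − (30.52) = 33.78 cm to the left of lens 2, so d_o2 = +33.78 cm.
Lens 2: 1/d_i2 = 1/f₂ − 1/d_o2 = 1/(24.0) − 1/(33.78) = 0.01206, so d_i2 = 82.9 cm.
The final image is real, 82.9 cm to the right of lens 2 (overall magnification ≈ 0.82).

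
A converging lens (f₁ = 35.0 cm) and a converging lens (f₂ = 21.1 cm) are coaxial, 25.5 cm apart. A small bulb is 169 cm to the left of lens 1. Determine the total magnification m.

m = -0.139

Lens 1: 1/d_i1 = 1/(35.0) − 1/(169) = 0.02265, so d_i1 = 44.14 cm; m₁ = −d_i1/d_o1 = -0.2612.
d_o2 = 25.5 − (44.14) = -18.64 cm (virtual object).
Lens 2: 1/d_i2 = 1/(21.1) − 1/(-18.64) = 0.1010, so d_i2 = 9.897 cm; m₂ = −d_i2/d_o2 = +0.5310.
m = m₁·m₂ = (-0.2612)(+0.5310) = -0.139.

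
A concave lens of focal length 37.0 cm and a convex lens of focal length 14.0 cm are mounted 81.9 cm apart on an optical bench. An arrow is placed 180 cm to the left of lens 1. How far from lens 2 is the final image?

16.0 cm

Lens 1 is diverging, so f₁ = −37.0 cm.
Lens 1: 1/d_i1 = 1/f₁ − 1/d_o1 = 1/(-37.0) − 1/(180) = -0.03258, so d_i1 = -30.69 cm.
The intermediate image is 30.69 cm to the left of lens 1 (virtual), which is 81.9 − (-30.69) = 112.6 cm to the left of lens 2, so d_o2 = +112.6 cm.
Lens 2: 1/d_i2 = 1/f₂ − 1/d_o2 = 1/(14.0) − 1/(112.6) = 0.06255, so d_i2 = 16.0 cm.
The final image is real, 16.0 cm to the right of lens 2 (overall magnification ≈ -0.024).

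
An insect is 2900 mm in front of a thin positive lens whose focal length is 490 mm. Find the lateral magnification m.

m = -0.203

1/d_i = 1/f − 1/d_o = 1/(490.0) − 1/(2900) = 0.001696, so d_i = 589.6 mm.
m = −d_i/d_o = −(589.6)/(2900) = -0.203.
The image is real, inverted and reduced, on the far side of the lens.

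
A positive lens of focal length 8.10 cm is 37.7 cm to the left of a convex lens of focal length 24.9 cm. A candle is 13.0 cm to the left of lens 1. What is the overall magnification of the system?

Lens 1: 1/d_i1 = 1/(8.10) − 1/(13.0) = 0.04653, so d_i1 = 21.49 cm; m₁ = −d_i1/d_o1 = -1.653.
d_o2 = 37.7 − (21.49) = 16.21 cm.
Lens 2: 1/d_i2 = 1/(24.9) − 1/(16.21) = -0.02153, so d_i2 = -46.45 cm; m₂ = −d_i2/d_o2 = +2.865.
m = m₁·m₂ = (-1.653)(+2.865) = -4.74.

m = -4.74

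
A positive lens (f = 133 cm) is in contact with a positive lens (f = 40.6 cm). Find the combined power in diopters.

P = +3.21 D

P₁ = 1/f₁ = 1/(1.33 m) = +0.7519 D; P₂ = 1/f₂ = 1/(0.406 m) = +2.463 D.
For thin lenses in contact, P = P₁ + P₂ = (+0.7519) + (+2.463) = +3.21 D.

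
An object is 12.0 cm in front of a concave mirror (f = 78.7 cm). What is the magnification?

m = +1.18

1/d_i = 1/f − 1/d_o = 1/(78.70) − 1/(12.0) = -0.07063, so d_i = -14.16 cm.
m = −d_i/d_o = −(-14.16)/(12.0) = +1.18.
The image is virtual, upright and enlarged, behind the mirror.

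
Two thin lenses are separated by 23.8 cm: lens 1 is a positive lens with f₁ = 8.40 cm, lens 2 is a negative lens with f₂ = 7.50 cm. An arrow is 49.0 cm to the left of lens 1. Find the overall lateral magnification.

Lens 1: 1/d_i1 = 1/(8.40) − 1/(49.0) = 0.09864, so d_i1 = 10.14 cm; m₁ = −d_i1/d_o1 = -0.2069.
d_o2 = 23.8 − (10.14) = 13.66 cm.
f₂ = −7.50 cm (diverging).
Lens 2: 1/d_i2 = 1/(-7.50) − 1/(13.66) = -0.2065, so d_i2 = -4.842 cm; m₂ = −d_i2/d_o2 = +0.3544.
m = m₁·m₂ = (-0.2069)(+0.3544) = -0.0733.

m = -0.0733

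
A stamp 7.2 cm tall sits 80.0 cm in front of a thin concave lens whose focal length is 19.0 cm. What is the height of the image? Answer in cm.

1.38 cm

For a concave lens, f = -19.0 cm.
1/d_i = 1/f − 1/d_o = 1/(-19.00) − 1/(80.0) = -0.06513, so d_i = -15.35 cm.
m = −d_i/d_o = +0.1919.
|h_i| = |m|·h_o = 0.1919 × 7.2 = 1.38 cm. The image is virtual, upright and reduced, on the same side as the object.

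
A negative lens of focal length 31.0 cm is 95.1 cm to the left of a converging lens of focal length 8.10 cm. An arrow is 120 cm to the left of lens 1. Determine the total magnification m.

f₁ = −31.0 cm (diverging).
Lens 1: 1/d_i1 = 1/(-31.0) − 1/(120) = -0.04059, so d_i1 = -24.64 cm; m₁ = −d_i1/d_o1 = +0.2053.
d_o2 = 95.1 − (-24.64) = 119.7 cm.
Lens 2: 1/d_i2 = 1/(8.10) − 1/(119.7) = 0.1151, so d_i2 = 8.688 cm; m₂ = −d_i2/d_o2 = -0.07258.
m = m₁·m₂ = (+0.2053)(-0.07258) = -0.0149.

m = -0.0149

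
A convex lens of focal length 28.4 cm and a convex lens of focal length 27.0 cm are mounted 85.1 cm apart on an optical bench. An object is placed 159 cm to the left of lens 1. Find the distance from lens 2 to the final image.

58.0 cm

Lens 1: 1/d_i1 = 1/f₁ − 1/d_o1 = 1/(28.4) − 1/(159) = 0.02892, so d_i1 = 34.58 cm.
The intermediate image is 34.58 cm to the right of lens 1, which is 85.1 − (34.58) = 50.52 cm to the left of lens 2, so d_o2 = +50.52 cm.
Lens 2: 1/d_i2 = 1/f₂ − 1/d_o2 = 1/(27.0) − 1/(50.52) = 0.01724, so d_i2 = 58.0 cm.
The final image is real, 58.0 cm to the right of lens 2 (overall magnification ≈ 0.25).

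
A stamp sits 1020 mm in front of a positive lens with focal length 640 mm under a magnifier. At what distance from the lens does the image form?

1720 mm

Lens equation: 1/d_i = 1/f − 1/d_o = 1/(640.0) − 1/(1020) = 0.001563 − 0.0009804 = 0.0005821, so d_i = 1720 mm.
The image is real, inverted and enlarged, on the far side of the lens.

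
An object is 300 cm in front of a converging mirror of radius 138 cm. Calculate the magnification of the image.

f = R/2 = 138/2 = 69.00 cm.
1/d_i = 1/f − 1/d_o = 1/(69.00) − 1/(300) = 0.01116, so d_i = 89.61 cm.
m = −d_i/d_o = −(89.61)/(300) = -0.299.
The image is real, inverted and reduced, in front of the mirror.

m = -0.299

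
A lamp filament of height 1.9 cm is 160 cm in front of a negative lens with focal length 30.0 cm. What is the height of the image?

For a negative lens, f = -30.0 cm.
1/d_i = 1/f − 1/d_o = 1/(-30.00) − 1/(160) = -0.03958, so d_i = -25.26 cm.
m = −d_i/d_o = +0.1579.
|h_i| = |m|·h_o = 0.1579 × 1.9 = 0.300 cm. The image is virtual, upright and reduced, on the same side as the object.

0.300 cm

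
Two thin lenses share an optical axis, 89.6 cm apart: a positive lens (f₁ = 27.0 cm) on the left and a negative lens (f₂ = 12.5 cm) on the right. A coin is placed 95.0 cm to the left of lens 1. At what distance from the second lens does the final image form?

Lens 1: 1/d_i1 = 1/f₁ − 1/d_o1 = 1/(27.0) − 1/(95.0) = 0.02651, so d_i1 = 37.72 cm.
The intermediate image is 37.72 cm to the right of lens 1, which is 89.6 − (37.72) = 51.88 cm to the left of lens 2, so d_o2 = +51.88 cm.
Lens 2 is diverging, so f₂ = −12.5 cm.
Lens 2: 1/d_i2 = 1/f₂ − 1/d_o2 = 1/(-12.5) − 1/(51.88) = -0.09928, so d_i2 = -10.1 cm.
The final image is virtual, 10.1 cm to the left of lens 2 (overall magnification ≈ -0.077).

10.1 cm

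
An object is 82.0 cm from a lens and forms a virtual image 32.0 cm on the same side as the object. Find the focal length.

Virtual image ⇒ d_i = −32.0 cm.
1/f = 1/d_o + 1/d_i = 1/(82.0) + 1/(-32.0) = -0.01905, so f = -52.5 cm.
Since f is negative, the lens is diverging.

f = -52.5 cm (diverging)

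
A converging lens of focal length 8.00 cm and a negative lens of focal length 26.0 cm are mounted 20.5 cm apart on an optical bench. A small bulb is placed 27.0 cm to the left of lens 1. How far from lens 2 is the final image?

6.76 cm

Lens 1: 1/d_i1 = 1/f₁ − 1/d_o1 = 1/(8.00) − 1/(27.0) = 0.08796, so d_i1 = 11.37 cm.
The intermediate image is 11.37 cm to the right of lens 1, which is 20.5 − (11.37) = 9.130 cm to the left of lens 2, so d_o2 = +9.130 cm.
Lens 2 is diverging, so f₂ = −26.0 cm.
Lens 2: 1/d_i2 = 1/f₂ − 1/d_o2 = 1/(-26.0) − 1/(9.130) = -0.1480, so d_i2 = -6.76 cm.
The final image is virtual, 6.76 cm to the left of lens 2 (overall magnification ≈ -0.31).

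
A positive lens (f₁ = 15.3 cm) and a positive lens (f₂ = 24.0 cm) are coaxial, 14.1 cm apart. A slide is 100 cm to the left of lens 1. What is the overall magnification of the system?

Lens 1: 1/d_i1 = 1/(15.3) − 1/(100) = 0.05536, so d_i1 = 18.06 cm; m₁ = −d_i1/d_o1 = -0.1806.
d_o2 = 14.1 − (18.06) = -3.960 cm (virtual object).
Lens 2: 1/d_i2 = 1/(24.0) − 1/(-3.960) = 0.2942, so d_i2 = 3.399 cm; m₂ = −d_i2/d_o2 = +0.8584.
m = m₁·m₂ = (-0.1806)(+0.8584) = -0.155.

m = -0.155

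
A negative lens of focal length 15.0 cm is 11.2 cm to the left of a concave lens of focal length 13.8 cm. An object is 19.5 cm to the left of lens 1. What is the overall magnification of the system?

f₁ = −15.0 cm (diverging).
Lens 1: 1/d_i1 = 1/(-15.0) − 1/(19.5) = -0.1179, so d_i1 = -8.478 cm; m₁ = −d_i1/d_o1 = +0.4348.
d_o2 = 11.2 − (-8.478) = 19.68 cm.
f₂ = −13.8 cm (diverging).
Lens 2: 1/d_i2 = 1/(-13.8) − 1/(19.68) = -0.1233, so d_i2 = -8.112 cm; m₂ = −d_i2/d_o2 = +0.4122.
m = m₁·m₂ = (+0.4348)(+0.4122) = +0.179.

m = +0.179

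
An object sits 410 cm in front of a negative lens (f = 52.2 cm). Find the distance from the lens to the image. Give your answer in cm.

46.3 cm

For a negative lens, f = -52.2 cm.
Thin-lens equation: 1/s_i = 1/f − 1/s_o = 1/(-52.20) − 1/(410) = -0.01916 − 0.002439 = -0.02160, so s_i = -46.3 cm.
The image is virtual, upright and reduced, on the same side as the object.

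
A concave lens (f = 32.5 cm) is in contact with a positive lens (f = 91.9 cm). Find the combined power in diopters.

P₁ = 1/f₁ = 1/(-0.325 m) = -3.077 D; P₂ = 1/f₂ = 1/(0.919 m) = +1.088 D.
For thin lenses in contact, P = P₁ + P₂ = (-3.077) + (+1.088) = -1.99 D.

P = -1.99 D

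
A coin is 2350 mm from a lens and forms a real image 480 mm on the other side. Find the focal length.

Real image ⇒ d_i = +480 mm.
1/f = 1/d_o + 1/d_i = 1/(2350) + 1/(480) = 0.002509, so f = 399 mm.
Since f is positive, the lens is converging.

f = 399 mm (converging)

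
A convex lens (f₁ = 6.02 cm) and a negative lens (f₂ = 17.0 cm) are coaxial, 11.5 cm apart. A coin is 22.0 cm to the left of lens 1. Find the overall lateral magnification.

m = -0.317

Lens 1: 1/d_i1 = 1/(6.02) − 1/(22.0) = 0.1207, so d_i1 = 8.288 cm; m₁ = −d_i1/d_o1 = -0.3767.
d_o2 = 11.5 − (8.288) = 3.212 cm.
f₂ = −17.0 cm (diverging).
Lens 2: 1/d_i2 = 1/(-17.0) − 1/(3.212) = -0.3702, so d_i2 = -2.702 cm; m₂ = −d_i2/d_o2 = +0.8411.
m = m₁·m₂ = (-0.3767)(+0.8411) = -0.317.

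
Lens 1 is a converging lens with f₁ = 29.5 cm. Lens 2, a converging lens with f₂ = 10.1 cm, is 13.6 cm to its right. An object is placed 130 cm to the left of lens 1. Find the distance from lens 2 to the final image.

7.16 cm

Lens 1: 1/d_i1 = 1/f₁ − 1/d_o1 = 1/(29.5) − 1/(130) = 0.02621, so d_i1 = 38.16 cm.
The intermediate image is 38.16 cm to the right of lens 1, which lies 24.56 cm to the right of lens 2 — a virtual object — so d_o2 = −24.56 cm.
Lens 2: 1/d_i2 = 1/f₂ − 1/d_o2 = 1/(10.1) − 1/(-24.56) = 0.1397, so d_i2 = 7.16 cm.
The final image is real, 7.16 cm to the right of lens 2 (overall magnification ≈ -0.086).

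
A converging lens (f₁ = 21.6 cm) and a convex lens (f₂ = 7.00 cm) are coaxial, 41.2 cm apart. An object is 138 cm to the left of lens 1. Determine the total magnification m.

m = +0.151

Lens 1: 1/d_i1 = 1/(21.6) − 1/(138) = 0.03905, so d_i1 = 25.61 cm; m₁ = −d_i1/d_o1 = -0.1856.
d_o2 = 41.2 − (25.61) = 15.59 cm.
Lens 2: 1/d_i2 = 1/(7.00) − 1/(15.59) = 0.07871, so d_i2 = 12.70 cm; m₂ = −d_i2/d_o2 = -0.8149.
m = m₁·m₂ = (-0.1856)(-0.8149) = +0.151.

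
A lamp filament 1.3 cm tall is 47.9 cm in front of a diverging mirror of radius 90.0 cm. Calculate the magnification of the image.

m = +0.484

f = R/2 = 90.0/2 = 45.00 cm; for a diverging mirror, f = -45.00 cm.
1/d_i = 1/f − 1/d_o = 1/(-45.00) − 1/(47.9) = -0.04310, so d_i = -23.20 cm.
m = −d_i/d_o = −(-23.20)/(47.9) = +0.484.
The image is virtual, upright and reduced, behind the mirror.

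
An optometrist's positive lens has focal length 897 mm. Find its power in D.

P = +1.11 D

f = 89.7 cm = 0.897 m.
P = 1/f = 1/(0.897 m) = +1.11 D.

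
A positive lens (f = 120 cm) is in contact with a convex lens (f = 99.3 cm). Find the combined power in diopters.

P = +1.84 D

P₁ = 1/f₁ = 1/(1.20 m) = +0.8333 D; P₂ = 1/f₂ = 1/(0.993 m) = +1.007 D.
For thin lenses in contact, P = P₁ + P₂ = (+0.8333) + (+1.007) = +1.84 D.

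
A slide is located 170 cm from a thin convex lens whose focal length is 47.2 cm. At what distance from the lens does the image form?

Lens equation: 1/s_i = 1/f − 1/s_o = 1/(47.20) − 1/(170) = 0.02119 − 0.005882 = 0.01530, so s_i = 65.3 cm.
The image is real, inverted and reduced, on the far side of the lens.

65.3 cm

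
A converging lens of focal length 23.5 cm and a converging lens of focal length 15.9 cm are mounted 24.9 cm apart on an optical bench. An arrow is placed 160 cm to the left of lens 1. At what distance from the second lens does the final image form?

Lens 1: 1/d_i1 = 1/f₁ − 1/d_o1 = 1/(23.5) − 1/(160) = 0.03630, so d_i1 = 27.55 cm.
The intermediate image is 27.55 cm to the right of lens 1, which lies 2.650 cm to the right of lens 2 — a virtual object — so d_o2 = −2.650 cm.
Lens 2: 1/d_i2 = 1/f₂ − 1/d_o2 = 1/(15.9) − 1/(-2.650) = 0.4403, so d_i2 = 2.27 cm.
The final image is real, 2.27 cm to the right of lens 2 (overall magnification ≈ -0.15).

2.27 cm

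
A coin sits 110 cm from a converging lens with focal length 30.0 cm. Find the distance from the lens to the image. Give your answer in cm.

41.2 cm

Thin-lens equation: 1/q = 1/f − 1/p = 1/(30.00) − 1/(110) = 0.03333 − 0.009091 = 0.02424, so q = 41.2 cm.
The image is real, inverted and reduced, on the far side of the lens.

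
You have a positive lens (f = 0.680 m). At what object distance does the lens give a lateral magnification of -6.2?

m = −d_i/d_o ⇒ d_i = −m·d_o.
1/f = 1/d_o + 1/d_i = 1/d_o − 1/(m·d_o) = (1 − 1/m)/d_o, so d_o = f(1 − 1/m) = (0.6800)(1 − 1/(-6.2)) = 0.790 m.

0.790 m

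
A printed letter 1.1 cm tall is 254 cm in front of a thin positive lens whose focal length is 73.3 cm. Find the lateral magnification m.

1/d_i = 1/f − 1/d_o = 1/(73.30) − 1/(254) = 0.009706, so d_i = 103.0 cm.
m = −d_i/d_o = −(103.0)/(254) = -0.406.
The image is real, inverted and reduced, on the far side of the lens.

m = -0.406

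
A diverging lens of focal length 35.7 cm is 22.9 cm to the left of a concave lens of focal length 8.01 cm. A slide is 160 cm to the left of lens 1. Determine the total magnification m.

m = +0.0243

f₁ = −35.7 cm (diverging).
Lens 1: 1/d_i1 = 1/(-35.7) − 1/(160) = -0.03426, so d_i1 = -29.19 cm; m₁ = −d_i1/d_o1 = +0.1824.
d_o2 = 22.9 − (-29.19) = 52.09 cm.
f₂ = −8.01 cm (diverging).
Lens 2: 1/d_i2 = 1/(-8.01) − 1/(52.09) = -0.1440, so d_i2 = -6.942 cm; m₂ = −d_i2/d_o2 = +0.1333.
m = m₁·m₂ = (+0.1824)(+0.1333) = +0.0243.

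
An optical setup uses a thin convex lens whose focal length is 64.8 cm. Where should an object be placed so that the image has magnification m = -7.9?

73.0 cm

m = −d_i/d_o ⇒ d_i = −m·d_o.
1/f = 1/d_o + 1/d_i = 1/d_o − 1/(m·d_o) = (1 − 1/m)/d_o, so d_o = f(1 − 1/m) = (64.80)(1 − 1/(-7.9)) = 73.0 cm.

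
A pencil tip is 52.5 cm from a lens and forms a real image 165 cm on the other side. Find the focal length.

Real image ⇒ d_i = +165 cm.
1/f = 1/d_o + 1/d_i = 1/(52.5) + 1/(165) = 0.02511, so f = 39.8 cm.
Since f is positive, the lens is converging.

f = 39.8 cm (converging)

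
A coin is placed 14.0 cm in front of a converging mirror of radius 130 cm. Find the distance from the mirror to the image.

f = R/2 = 130/2 = 65.00 cm.
Mirror equation: 1/d_i = 1/f − 1/d_o = 1/(65.00) − 1/(14.0) = 0.01538 − 0.07143 = -0.05604, so d_i = -17.8 cm.
The image is virtual, upright and enlarged, behind the mirror.

17.8 cm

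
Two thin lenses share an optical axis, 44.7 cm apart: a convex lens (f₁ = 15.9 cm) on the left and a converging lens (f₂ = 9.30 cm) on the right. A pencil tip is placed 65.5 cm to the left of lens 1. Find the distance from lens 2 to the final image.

Lens 1: 1/d_i1 = 1/f₁ − 1/d_o1 = 1/(15.9) − 1/(65.5) = 0.04763, so d_i1 = 21.00 cm.
The intermediate image is 21.00 cm to the right of lens 1, which is 44.7 − (21.00) = 23.70 cm to the left of lens 2, so d_o2 = +23.70 cm.
Lens 2: 1/d_i2 = 1/f₂ − 1/d_o2 = 1/(9.30) − 1/(23.70) = 0.06533, so d_i2 = 15.3 cm.
The final image is real, 15.3 cm to the right of lens 2 (overall magnification ≈ 0.21).

15.3 cm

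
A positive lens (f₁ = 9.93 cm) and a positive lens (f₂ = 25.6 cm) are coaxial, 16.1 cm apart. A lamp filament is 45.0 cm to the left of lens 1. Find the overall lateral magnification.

m = -0.326

Lens 1: 1/d_i1 = 1/(9.93) − 1/(45.0) = 0.07848, so d_i1 = 12.74 cm; m₁ = −d_i1/d_o1 = -0.2831.
d_o2 = 16.1 − (12.74) = 3.360 cm.
Lens 2: 1/d_i2 = 1/(25.6) − 1/(3.360) = -0.2586, so d_i2 = -3.868 cm; m₂ = −d_i2/d_o2 = +1.151.
m = m₁·m₂ = (-0.2831)(+1.151) = -0.326.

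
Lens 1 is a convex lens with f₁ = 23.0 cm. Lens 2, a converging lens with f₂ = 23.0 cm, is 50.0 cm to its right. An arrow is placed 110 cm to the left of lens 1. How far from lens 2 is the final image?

Lens 1: 1/d_i1 = 1/f₁ − 1/d_o1 = 1/(23.0) − 1/(110) = 0.03439, so d_i1 = 29.08 cm.
The intermediate image is 29.08 cm to the right of lens 1, which is 50.0 − (29.08) = 20.92 cm to the left of lens 2, so d_o2 = +20.92 cm.
Lens 2: 1/d_i2 = 1/f₂ − 1/d_o2 = 1/(23.0) − 1/(20.92) = -0.004323, so d_i2 = -231 cm.
The final image is virtual, 231 cm to the left of lens 2 (overall magnification ≈ -2.9).

231 cm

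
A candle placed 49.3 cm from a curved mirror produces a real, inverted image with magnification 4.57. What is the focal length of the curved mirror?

m = −d_i/d_o ⇒ d_i = −m·d_o = −(-4.57)·(49.3) = 225.3 cm.
1/f = 1/d_o + 1/d_i = 1/(49.3) + 1/(225.3) = 0.02472, so f = 40.4 cm.
Since f is positive, the curved mirror is concave.

f = 40.4 cm (concave)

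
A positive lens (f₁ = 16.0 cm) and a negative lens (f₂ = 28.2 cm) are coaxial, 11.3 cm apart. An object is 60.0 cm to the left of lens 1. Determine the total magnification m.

m = -0.580

Lens 1: 1/d_i1 = 1/(16.0) − 1/(60.0) = 0.04583, so d_i1 = 21.82 cm; m₁ = −d_i1/d_o1 = -0.3637.
d_o2 = 11.3 − (21.82) = -10.52 cm (virtual object).
f₂ = −28.2 cm (diverging).
Lens 2: 1/d_i2 = 1/(-28.2) − 1/(-10.52) = 0.05960, so d_i2 = 16.78 cm; m₂ = −d_i2/d_o2 = +1.595.
m = m₁·m₂ = (-0.3637)(+1.595) = -0.580.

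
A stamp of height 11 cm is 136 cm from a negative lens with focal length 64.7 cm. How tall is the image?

For a negative lens, f = -64.7 cm.
1/d_i = 1/f − 1/d_o = 1/(-64.70) − 1/(136) = -0.02281, so d_i = -43.84 cm.
m = −d_i/d_o = +0.3224.
|h_i| = |m|·h_o = 0.3224 × 11 = 3.55 cm. The image is virtual, upright and reduced, on the same side as the object.

3.55 cm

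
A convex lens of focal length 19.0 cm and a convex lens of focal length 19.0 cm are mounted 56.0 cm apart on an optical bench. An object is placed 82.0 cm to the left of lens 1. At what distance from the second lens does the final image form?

48.4 cm

Lens 1: 1/d_i1 = 1/f₁ − 1/d_o1 = 1/(19.0) − 1/(82.0) = 0.04044, so d_i1 = 24.73 cm.
The intermediate image is 24.73 cm to the right of lens 1, which is 56.0 − (24.73) = 31.27 cm to the left of lens 2, so d_o2 = +31.27 cm.
Lens 2: 1/d_i2 = 1/f₂ − 1/d_o2 = 1/(19.0) − 1/(31.27) = 0.02065, so d_i2 = 48.4 cm.
The final image is real, 48.4 cm to the right of lens 2 (overall magnification ≈ 0.47).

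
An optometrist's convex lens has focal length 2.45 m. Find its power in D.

P = 1/f = 1/(2.45 m) = +0.408 D.

P = +0.408 D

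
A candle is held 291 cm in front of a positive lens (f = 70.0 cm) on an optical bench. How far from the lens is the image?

Thin-lens equation: 1/v = 1/f − 1/u = 1/(70.00) − 1/(291) = 0.01429 − 0.003436 = 0.01085, so v = 92.2 cm.
The image is real, inverted and reduced, on the far side of the lens.

92.2 cm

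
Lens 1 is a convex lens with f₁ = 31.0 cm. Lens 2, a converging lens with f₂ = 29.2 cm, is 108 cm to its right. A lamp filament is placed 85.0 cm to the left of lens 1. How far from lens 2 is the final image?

57.6 cm

Lens 1: 1/d_i1 = 1/f₁ − 1/d_o1 = 1/(31.0) − 1/(85.0) = 0.02049, so d_i1 = 48.80 cm.
The intermediate image is 48.80 cm to the right of lens 1, which is 108 − (48.80) = 59.20 cm to the left of lens 2, so d_o2 = +59.20 cm.
Lens 2: 1/d_i2 = 1/f₂ − 1/d_o2 = 1/(29.2) − 1/(59.20) = 0.01735, so d_i2 = 57.6 cm.
The final image is real, 57.6 cm to the right of lens 2 (overall magnification ≈ 0.56).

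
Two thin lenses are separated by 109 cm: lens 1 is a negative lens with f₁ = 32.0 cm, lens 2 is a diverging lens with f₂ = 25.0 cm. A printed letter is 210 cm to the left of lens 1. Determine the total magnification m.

m = +0.0204

f₁ = −32.0 cm (diverging).
Lens 1: 1/d_i1 = 1/(-32.0) − 1/(210) = -0.03601, so d_i1 = -27.77 cm; m₁ = −d_i1/d_o1 = +0.1322.
d_o2 = 109 − (-27.77) = 136.8 cm.
f₂ = −25.0 cm (diverging).
Lens 2: 1/d_i2 = 1/(-25.0) − 1/(136.8) = -0.04731, so d_i2 = -21.14 cm; m₂ = −d_i2/d_o2 = +0.1545.
m = m₁·m₂ = (+0.1322)(+0.1545) = +0.0204.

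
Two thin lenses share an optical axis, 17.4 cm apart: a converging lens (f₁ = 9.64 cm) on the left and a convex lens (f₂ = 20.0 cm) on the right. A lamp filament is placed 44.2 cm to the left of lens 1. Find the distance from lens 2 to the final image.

6.79 cm

Lens 1: 1/d_i1 = 1/f₁ − 1/d_o1 = 1/(9.64) − 1/(44.2) = 0.08111, so d_i1 = 12.33 cm.
The intermediate image is 12.33 cm to the right of lens 1, which is 17.4 − (12.33) = 5.070 cm to the left of lens 2, so d_o2 = +5.070 cm.
Lens 2: 1/d_i2 = 1/f₂ − 1/d_o2 = 1/(20.0) − 1/(5.070) = -0.1472, so d_i2 = -6.79 cm.
The final image is virtual, 6.79 cm to the left of lens 2 (overall magnification ≈ -0.37).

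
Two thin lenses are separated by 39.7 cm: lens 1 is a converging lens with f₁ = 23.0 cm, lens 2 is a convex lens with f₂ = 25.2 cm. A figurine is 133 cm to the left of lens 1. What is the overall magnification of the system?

Lens 1: 1/d_i1 = 1/(23.0) − 1/(133) = 0.03596, so d_i1 = 27.81 cm; m₁ = −d_i1/d_o1 = -0.2091.
d_o2 = 39.7 − (27.81) = 11.89 cm.
Lens 2: 1/d_i2 = 1/(25.2) − 1/(11.89) = -0.04442, so d_i2 = -22.51 cm; m₂ = −d_i2/d_o2 = +1.893.
m = m₁·m₂ = (-0.2091)(+1.893) = -0.396.

m = -0.396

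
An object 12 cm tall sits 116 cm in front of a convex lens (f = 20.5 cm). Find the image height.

2.58 cm

1/d_i = 1/f − 1/d_o = 1/(20.50) − 1/(116) = 0.04016, so d_i = 24.90 cm.
m = −d_i/d_o = -0.2147.
|h_i| = |m|·h_o = 0.2147 × 12 = 2.58 cm. The image is real, inverted and reduced, on the far side of the lens.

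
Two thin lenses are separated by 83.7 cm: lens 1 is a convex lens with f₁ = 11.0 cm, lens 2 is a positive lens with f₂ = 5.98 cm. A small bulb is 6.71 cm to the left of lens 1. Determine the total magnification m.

Lens 1: 1/d_i1 = 1/(11.0) − 1/(6.71) = -0.05812, so d_i1 = -17.21 cm; m₁ = −d_i1/d_o1 = +2.565.
d_o2 = 83.7 − (-17.21) = 100.9 cm.
Lens 2: 1/d_i2 = 1/(5.98) − 1/(100.9) = 0.1573, so d_i2 = 6.357 cm; m₂ = −d_i2/d_o2 = -0.06300.
m = m₁·m₂ = (+2.565)(-0.06300) = -0.162.

m = -0.162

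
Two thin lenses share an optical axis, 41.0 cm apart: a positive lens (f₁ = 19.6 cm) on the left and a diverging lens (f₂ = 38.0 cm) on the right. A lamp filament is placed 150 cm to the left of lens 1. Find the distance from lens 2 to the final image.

Lens 1: 1/d_i1 = 1/f₁ − 1/d_o1 = 1/(19.6) − 1/(150) = 0.04435, so d_i1 = 22.55 cm.
The intermediate image is 22.55 cm to the right of lens 1, which is 41.0 − (22.55) = 18.45 cm to the left of lens 2, so d_o2 = +18.45 cm.
Lens 2 is diverging, so f₂ = −38.0 cm.
Lens 2: 1/d_i2 = 1/f₂ − 1/d_o2 = 1/(-38.0) − 1/(18.45) = -0.08052, so d_i2 = -12.4 cm.
The final image is virtual, 12.4 cm to the left of lens 2 (overall magnification ≈ -0.10).

12.4 cm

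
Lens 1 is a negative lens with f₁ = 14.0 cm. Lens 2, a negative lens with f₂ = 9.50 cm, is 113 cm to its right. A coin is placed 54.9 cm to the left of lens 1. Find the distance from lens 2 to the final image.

8.82 cm

Lens 1 is diverging, so f₁ = −14.0 cm.
Lens 1: 1/d_i1 = 1/f₁ − 1/d_o1 = 1/(-14.0) − 1/(54.9) = -0.08964, so d_i1 = -11.16 cm.
The intermediate image is 11.16 cm to the left of lens 1 (virtual), which is 113 − (-11.16) = 124.2 cm to the left of lens 2, so d_o2 = +124.2 cm.
Lens 2 is diverging, so f₂ = −9.50 cm.
Lens 2: 1/d_i2 = 1/f₂ − 1/d_o2 = 1/(-9.50) − 1/(124.2) = -0.1133, so d_i2 = -8.82 cm.
The final image is virtual, 8.82 cm to the left of lens 2 (overall magnification ≈ 0.014).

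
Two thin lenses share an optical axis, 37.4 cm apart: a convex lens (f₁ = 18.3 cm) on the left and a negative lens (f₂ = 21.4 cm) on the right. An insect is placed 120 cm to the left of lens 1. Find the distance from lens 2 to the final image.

9.09 cm

Lens 1: 1/d_i1 = 1/f₁ − 1/d_o1 = 1/(18.3) − 1/(120) = 0.04631, so d_i1 = 21.59 cm.
The intermediate image is 21.59 cm to the right of lens 1, which is 37.4 − (21.59) = 15.81 cm to the left of lens 2, so d_o2 = +15.81 cm.
Lens 2 is diverging, so f₂ = −21.4 cm.
Lens 2: 1/d_i2 = 1/f₂ − 1/d_o2 = 1/(-21.4) − 1/(15.81) = -0.1100, so d_i2 = -9.09 cm.
The final image is virtual, 9.09 cm to the left of lens 2 (overall magnification ≈ -0.10).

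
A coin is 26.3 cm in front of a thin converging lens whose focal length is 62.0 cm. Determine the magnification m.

1/d_i = 1/f − 1/d_o = 1/(62.00) − 1/(26.3) = -0.02189, so d_i = -45.68 cm.
m = −d_i/d_o = −(-45.68)/(26.3) = +1.74.
The image is virtual, upright and enlarged, on the same side as the object.

m = +1.74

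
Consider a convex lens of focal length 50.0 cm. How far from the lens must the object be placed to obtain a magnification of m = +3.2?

m = −d_i/d_o ⇒ d_i = −m·d_o.
1/f = 1/d_o + 1/d_i = 1/d_o − 1/(m·d_o) = (1 − 1/m)/d_o, so d_o = f(1 − 1/m) = (50.00)(1 − 1/(+3.2)) = 34.4 cm.

34.4 cm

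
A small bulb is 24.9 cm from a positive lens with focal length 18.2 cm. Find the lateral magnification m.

1/d_i = 1/f − 1/d_o = 1/(18.20) − 1/(24.9) = 0.01478, so d_i = 67.64 cm.
m = −d_i/d_o = −(67.64)/(24.9) = -2.72.
The image is real, inverted and enlarged, on the far side of the lens.

m = -2.72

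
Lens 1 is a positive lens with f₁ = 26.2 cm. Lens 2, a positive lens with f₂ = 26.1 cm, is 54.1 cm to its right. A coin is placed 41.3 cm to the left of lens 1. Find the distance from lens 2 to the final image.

10.5 cm

Lens 1: 1/d_i1 = 1/f₁ − 1/d_o1 = 1/(26.2) − 1/(41.3) = 0.01395, so d_i1 = 71.66 cm.
The intermediate image is 71.66 cm to the right of lens 1, which lies 17.56 cm to the right of lens 2 — a virtual object — so d_o2 = −17.56 cm.
Lens 2: 1/d_i2 = 1/f₂ − 1/d_o2 = 1/(26.1) − 1/(-17.56) = 0.09526, so d_i2 = 10.5 cm.
The final image is real, 10.5 cm to the right of lens 2 (overall magnification ≈ -1.0).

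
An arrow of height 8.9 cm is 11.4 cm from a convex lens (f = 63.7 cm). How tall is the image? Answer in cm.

10.8 cm

1/d_i = 1/f − 1/d_o = 1/(63.70) − 1/(11.4) = -0.07202, so d_i = -13.88 cm.
m = −d_i/d_o = +1.218.
|h_i| = |m|·h_o = 1.218 × 8.9 = 10.8 cm. The image is virtual, upright and enlarged, on the same side as the object.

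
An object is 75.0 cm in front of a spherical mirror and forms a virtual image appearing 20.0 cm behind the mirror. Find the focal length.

Virtual image ⇒ d_i = −20.0 cm.
1/f = 1/d_o + 1/d_i = 1/(75.0) + 1/(-20.0) = -0.03667, so f = -27.3 cm.
Since f is negative, the spherical mirror is convex.

f = -27.3 cm (convex)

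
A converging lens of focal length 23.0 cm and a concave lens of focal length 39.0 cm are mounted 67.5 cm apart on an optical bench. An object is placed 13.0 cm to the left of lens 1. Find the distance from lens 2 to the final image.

Lens 1: 1/d_i1 = 1/f₁ − 1/d_o1 = 1/(23.0) − 1/(13.0) = -0.03344, so d_i1 = -29.90 cm.
The intermediate image is 29.90 cm to the left of lens 1 (virtual), which is 67.5 − (-29.90) = 97.40 cm to the left of lens 2, so d_o2 = +97.40 cm.
Lens 2 is diverging, so f₂ = −39.0 cm.
Lens 2: 1/d_i2 = 1/f₂ − 1/d_o2 = 1/(-39.0) − 1/(97.40) = -0.03591, so d_i2 = -27.8 cm.
The final image is virtual, 27.8 cm to the left of lens 2 (overall magnification ≈ 0.66).

27.8 cm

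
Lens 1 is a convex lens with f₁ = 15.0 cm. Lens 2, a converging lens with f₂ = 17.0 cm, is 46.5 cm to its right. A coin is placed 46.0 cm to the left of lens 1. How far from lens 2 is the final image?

Lens 1: 1/d_i1 = 1/f₁ − 1/d_o1 = 1/(15.0) − 1/(46.0) = 0.04493, so d_i1 = 22.26 cm.
The intermediate image is 22.26 cm to the right of lens 1, which is 46.5 − (22.26) = 24.24 cm to the left of lens 2, so d_o2 = +24.24 cm.
Lens 2: 1/d_i2 = 1/f₂ − 1/d_o2 = 1/(17.0) − 1/(24.24) = 0.01757, so d_i2 = 56.9 cm.
The final image is real, 56.9 cm to the right of lens 2 (overall magnification ≈ 1.1).

56.9 cm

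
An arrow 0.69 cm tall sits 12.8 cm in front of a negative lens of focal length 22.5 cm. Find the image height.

For a negative lens, f = -22.5 cm.
1/d_i = 1/f − 1/d_o = 1/(-22.50) − 1/(12.8) = -0.1226, so d_i = -8.159 cm.
m = −d_i/d_o = +0.6374.
|h_i| = |m|·h_o = 0.6374 × 0.69 = 0.440 cm. The image is virtual, upright and reduced, on the same side as the object.

0.440 cm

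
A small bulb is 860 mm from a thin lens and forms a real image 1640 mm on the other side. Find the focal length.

Real image ⇒ d_i = +1640 mm.
1/f = 1/d_o + 1/d_i = 1/(860) + 1/(1640) = 0.001773, so f = 564 mm.
Since f is positive, the thin lens is converging.

f = 564 mm (converging)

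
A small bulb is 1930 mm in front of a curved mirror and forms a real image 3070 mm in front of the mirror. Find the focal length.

Real image ⇒ d_i = +3070 mm.
1/f = 1/d_o + 1/d_i = 1/(1930) + 1/(3070) = 0.0008439, so f = 1190 mm.
Since f is positive, the curved mirror is concave.

f = 1190 mm (concave)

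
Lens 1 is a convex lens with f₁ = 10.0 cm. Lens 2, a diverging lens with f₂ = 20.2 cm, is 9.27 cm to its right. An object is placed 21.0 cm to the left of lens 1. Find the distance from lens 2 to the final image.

Lens 1: 1/d_i1 = 1/f₁ − 1/d_o1 = 1/(10.0) − 1/(21.0) = 0.05238, so d_i1 = 19.09 cm.
The intermediate image is 19.09 cm to the right of lens 1, which lies 9.820 cm to the right of lens 2 — a virtual object — so d_o2 = −9.820 cm.
Lens 2 is diverging, so f₂ = −20.2 cm.
Lens 2: 1/d_i2 = 1/f₂ − 1/d_o2 = 1/(-20.2) − 1/(-9.820) = 0.05233, so d_i2 = 19.1 cm.
The final image is real, 19.1 cm to the right of lens 2 (overall magnification ≈ -1.8).

19.1 cm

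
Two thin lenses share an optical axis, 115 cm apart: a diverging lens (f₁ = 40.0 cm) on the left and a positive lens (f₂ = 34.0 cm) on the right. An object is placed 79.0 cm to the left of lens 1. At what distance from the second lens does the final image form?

44.7 cm

Lens 1 is diverging, so f₁ = −40.0 cm.
Lens 1: 1/d_i1 = 1/f₁ − 1/d_o1 = 1/(-40.0) − 1/(79.0) = -0.03766, so d_i1 = -26.55 cm.
The intermediate image is 26.55 cm to the left of lens 1 (virtual), which is 115 − (-26.55) = 141.6 cm to the left of lens 2, so d_o2 = +141.6 cm.
Lens 2: 1/d_i2 = 1/f₂ − 1/d_o2 = 1/(34.0) − 1/(141.6) = 0.02235, so d_i2 = 44.7 cm.
The final image is real, 44.7 cm to the right of lens 2 (overall magnification ≈ -0.11).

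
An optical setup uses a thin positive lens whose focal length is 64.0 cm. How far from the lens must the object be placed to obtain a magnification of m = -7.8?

72.2 cm

m = −d_i/d_o ⇒ d_i = −m·d_o.
1/f = 1/d_o + 1/d_i = 1/d_o − 1/(m·d_o) = (1 − 1/m)/d_o, so d_o = f(1 − 1/m) = (64.00)(1 − 1/(-7.8)) = 72.2 cm.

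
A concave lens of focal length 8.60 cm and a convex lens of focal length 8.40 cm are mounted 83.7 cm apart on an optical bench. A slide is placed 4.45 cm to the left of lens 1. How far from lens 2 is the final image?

Lens 1 is diverging, so f₁ = −8.60 cm.
Lens 1: 1/d_i1 = 1/f₁ − 1/d_o1 = 1/(-8.60) − 1/(4.45) = -0.3410, so d_i1 = -2.933 cm.
The intermediate image is 2.933 cm to the left of lens 1 (virtual), which is 83.7 − (-2.933) = 86.63 cm to the left of lens 2, so d_o2 = +86.63 cm.
Lens 2: 1/d_i2 = 1/f₂ − 1/d_o2 = 1/(8.40) − 1/(86.63) = 0.1075, so d_i2 = 9.30 cm.
The final image is real, 9.30 cm to the right of lens 2 (overall magnification ≈ -0.071).

9.30 cm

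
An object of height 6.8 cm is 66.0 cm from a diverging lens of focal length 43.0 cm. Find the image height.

2.68 cm

For a diverging lens, f = -43.0 cm.
1/d_i = 1/f − 1/d_o = 1/(-43.00) − 1/(66.0) = -0.03841, so d_i = -26.04 cm.
m = −d_i/d_o = +0.3945.
|h_i| = |m|·h_o = 0.3945 × 6.8 = 2.68 cm. The image is virtual, upright and reduced, on the same side as the object.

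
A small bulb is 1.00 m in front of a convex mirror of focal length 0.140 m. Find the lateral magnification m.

m = +0.123

For a convex mirror, f = -0.140 m.
1/d_i = 1/f − 1/d_o = 1/(-0.1400) − 1/(1.00) = -8.143, so d_i = -0.1228 m.
m = −d_i/d_o = −(-0.1228)/(1.00) = +0.123.
The image is virtual, upright and reduced, behind the mirror.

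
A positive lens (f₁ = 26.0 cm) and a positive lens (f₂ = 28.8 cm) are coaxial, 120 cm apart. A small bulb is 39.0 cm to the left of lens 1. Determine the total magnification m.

m = +4.36

Lens 1: 1/d_i1 = 1/(26.0) − 1/(39.0) = 0.01282, so d_i1 = 78.00 cm; m₁ = −d_i1/d_o1 = -2.000.
d_o2 = 120 − (78.00) = 42.00 cm.
Lens 2: 1/d_i2 = 1/(28.8) − 1/(42.00) = 0.01091, so d_i2 = 91.64 cm; m₂ = −d_i2/d_o2 = -2.182.
m = m₁·m₂ = (-2.000)(-2.182) = +4.36.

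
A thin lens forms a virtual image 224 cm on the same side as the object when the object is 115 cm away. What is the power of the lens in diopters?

P = +0.423 D

Virtual image ⇒ d_i = −224 cm.
1/f = 1/d_o + 1/d_i = 1/(115) + 1/(-224) = 0.004231 cm⁻¹.
f = 236.3 cm = 2.363 m, so P = 1/f = +0.423 D.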